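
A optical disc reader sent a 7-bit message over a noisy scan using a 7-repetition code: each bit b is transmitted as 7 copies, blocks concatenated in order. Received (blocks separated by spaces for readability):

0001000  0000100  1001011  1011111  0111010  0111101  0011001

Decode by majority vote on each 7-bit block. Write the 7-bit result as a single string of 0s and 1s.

0011110

Block 1 (0001000): 1 one → 0
Block 2 (0000100): 1 one → 0
Block 3 (1001011): 4 ones → 1
Block 4 (1011111): 6 ones → 1
Block 5 (0111010): 4 ones → 1
Block 6 (0111101): 5 ones → 1
Block 7 (0011001): 3 ones → 0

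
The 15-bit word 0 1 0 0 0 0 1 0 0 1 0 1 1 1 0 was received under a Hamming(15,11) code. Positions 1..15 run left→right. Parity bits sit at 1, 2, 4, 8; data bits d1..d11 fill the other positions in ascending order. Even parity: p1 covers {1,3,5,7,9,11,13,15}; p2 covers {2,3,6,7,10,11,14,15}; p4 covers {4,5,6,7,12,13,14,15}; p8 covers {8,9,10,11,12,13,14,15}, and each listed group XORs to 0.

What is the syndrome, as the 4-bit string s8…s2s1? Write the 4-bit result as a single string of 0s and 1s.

s1 (pos 1,3,5,7,9,11,13,15): 0⊕0⊕0⊕1⊕0⊕0⊕1⊕0 = 0
s2 (pos 2,3,6,7,10,11,14,15): 1⊕0⊕0⊕1⊕1⊕0⊕1⊕0 = 0
s4 (pos 4,5,6,7,12,13,14,15): 0⊕0⊕0⊕1⊕1⊕1⊕1⊕0 = 0
s8 (pos 8,9,10,11,12,13,14,15): 0⊕0⊕1⊕0⊕1⊕1⊕1⊕0 = 0
Syndrome s8…s1 = 0000 → no error.

0000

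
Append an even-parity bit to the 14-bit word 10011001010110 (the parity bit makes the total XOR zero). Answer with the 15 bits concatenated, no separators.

100110010101101

XOR of the 14 data bits: 1⊕0⊕0⊕1⊕1⊕0⊕0⊕1⊕0⊕1⊕0⊕1⊕1⊕0 = 1
Parity bit = 1 (so all 15 bits XOR to 0).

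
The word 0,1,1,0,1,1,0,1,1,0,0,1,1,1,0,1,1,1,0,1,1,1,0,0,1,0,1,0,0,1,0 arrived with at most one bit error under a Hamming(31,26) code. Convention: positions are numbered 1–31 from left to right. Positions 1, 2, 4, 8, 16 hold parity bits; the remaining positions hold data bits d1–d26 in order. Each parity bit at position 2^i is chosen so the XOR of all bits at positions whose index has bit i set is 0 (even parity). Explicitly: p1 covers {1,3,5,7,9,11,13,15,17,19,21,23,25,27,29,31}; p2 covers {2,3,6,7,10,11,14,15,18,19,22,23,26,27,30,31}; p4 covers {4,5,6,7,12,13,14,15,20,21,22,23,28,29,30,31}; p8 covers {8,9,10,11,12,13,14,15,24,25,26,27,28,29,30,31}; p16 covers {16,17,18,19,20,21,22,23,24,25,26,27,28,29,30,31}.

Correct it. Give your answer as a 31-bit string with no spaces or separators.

0110110110011101110011001010010

s1 (pos 1,3,5,7,9,11,13,15,17,19,21,23,25,27,29,31): 0⊕1⊕1⊕0⊕1⊕0⊕1⊕0⊕1⊕0⊕1⊕0⊕1⊕1⊕0⊕0 = 0
s2 (pos 2,3,6,7,10,11,14,15,18,19,22,23,26,27,30,31): 1⊕1⊕1⊕0⊕0⊕0⊕1⊕0⊕1⊕0⊕1⊕0⊕0⊕1⊕1⊕0 = 0
s4 (pos 4,5,6,7,12,13,14,15,20,21,22,23,28,29,30,31): 0⊕1⊕1⊕0⊕1⊕1⊕1⊕0⊕1⊕1⊕1⊕0⊕0⊕0⊕1⊕0 = 1
s8 (pos 8,9,10,11,12,13,14,15,24,25,26,27,28,29,30,31): 1⊕1⊕0⊕0⊕1⊕1⊕1⊕0⊕0⊕1⊕0⊕1⊕0⊕0⊕1⊕0 = 0
s16 (pos 16,17,18,19,20,21,22,23,24,25,26,27,28,29,30,31): 1⊕1⊕1⊕0⊕1⊕1⊕1⊕0⊕0⊕1⊕0⊕1⊕0⊕0⊕1⊕0 = 1
Syndrome s16…s1 = 10100 → error at position 20.
Flip position 20: 0110110110011101110111001010010 → 0110110110011101110011001010010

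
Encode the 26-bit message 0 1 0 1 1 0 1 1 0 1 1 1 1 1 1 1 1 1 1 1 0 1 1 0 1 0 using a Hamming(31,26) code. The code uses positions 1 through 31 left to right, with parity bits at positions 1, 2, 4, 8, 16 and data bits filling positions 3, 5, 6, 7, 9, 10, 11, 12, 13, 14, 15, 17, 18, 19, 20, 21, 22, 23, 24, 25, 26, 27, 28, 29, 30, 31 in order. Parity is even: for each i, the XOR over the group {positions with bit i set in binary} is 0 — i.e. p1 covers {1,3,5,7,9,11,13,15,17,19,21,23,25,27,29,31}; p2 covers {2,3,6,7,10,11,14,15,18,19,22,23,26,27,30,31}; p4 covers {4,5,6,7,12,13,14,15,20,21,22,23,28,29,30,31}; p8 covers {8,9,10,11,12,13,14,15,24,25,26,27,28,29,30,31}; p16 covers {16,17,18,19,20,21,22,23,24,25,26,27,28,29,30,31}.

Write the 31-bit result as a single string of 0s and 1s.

1001101010110110111111111011010

Place data at non-parity positions: p1 p2 0 p4 1 0 1 p8 1 0 1 1 0 1 1 p16 1 1 1 1 1 1 1 1 1 0 1 1 0 1 0
p1 (pos 1,3,5,7,9,11,13,15,17,19,21,23,25,27,29,31): XOR of data positions = 0⊕1⊕1⊕1⊕1⊕0⊕1⊕1⊕1⊕1⊕1⊕1⊕1⊕0⊕0 = 1
p2 (pos 2,3,6,7,10,11,14,15,18,19,22,23,26,27,30,31): XOR of data positions = 0⊕0⊕1⊕0⊕1⊕1⊕1⊕1⊕1⊕1⊕1⊕0⊕1⊕1⊕0 = 0
p4 (pos 4,5,6,7,12,13,14,15,20,21,22,23,28,29,30,31): XOR of data positions = 1⊕0⊕1⊕1⊕0⊕1⊕1⊕1⊕1⊕1⊕1⊕1⊕0⊕1⊕0 = 1
p8 (pos 8,9,10,11,12,13,14,15,24,25,26,27,28,29,30,31): XOR of data positions = 1⊕0⊕1⊕1⊕0⊕1⊕1⊕1⊕1⊕0⊕1⊕1⊕0⊕1⊕0 = 0
p16 (pos 16,17,18,19,20,21,22,23,24,25,26,27,28,29,30,31): XOR of data positions = 1⊕1⊕1⊕1⊕1⊕1⊕1⊕1⊕1⊕0⊕1⊕1⊕0⊕1⊕0 = 0
Codeword: 1001101010110110111111111011010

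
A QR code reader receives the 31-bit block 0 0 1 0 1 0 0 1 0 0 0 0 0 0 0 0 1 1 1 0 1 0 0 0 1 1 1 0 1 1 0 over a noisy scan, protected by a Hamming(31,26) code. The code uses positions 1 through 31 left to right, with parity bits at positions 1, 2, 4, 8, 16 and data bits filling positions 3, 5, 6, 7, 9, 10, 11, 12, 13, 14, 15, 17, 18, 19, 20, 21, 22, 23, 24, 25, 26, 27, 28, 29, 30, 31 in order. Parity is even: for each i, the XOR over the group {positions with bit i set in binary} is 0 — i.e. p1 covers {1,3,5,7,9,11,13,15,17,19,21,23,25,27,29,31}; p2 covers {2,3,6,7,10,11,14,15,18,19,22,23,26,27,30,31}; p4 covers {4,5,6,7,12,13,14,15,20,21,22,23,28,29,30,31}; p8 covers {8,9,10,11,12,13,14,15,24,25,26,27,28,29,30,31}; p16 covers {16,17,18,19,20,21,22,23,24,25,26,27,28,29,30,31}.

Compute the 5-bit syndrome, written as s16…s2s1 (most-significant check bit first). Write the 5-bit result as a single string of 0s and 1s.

10000

s1 (pos 1,3,5,7,9,11,13,15,17,19,21,23,25,27,29,31): 0⊕1⊕1⊕0⊕0⊕0⊕0⊕0⊕1⊕1⊕1⊕0⊕1⊕1⊕1⊕0 = 0
s2 (pos 2,3,6,7,10,11,14,15,18,19,22,23,26,27,30,31): 0⊕1⊕0⊕0⊕0⊕0⊕0⊕0⊕1⊕1⊕0⊕0⊕1⊕1⊕1⊕0 = 0
s4 (pos 4,5,6,7,12,13,14,15,20,21,22,23,28,29,30,31): 0⊕1⊕0⊕0⊕0⊕0⊕0⊕0⊕0⊕1⊕0⊕0⊕0⊕1⊕1⊕0 = 0
s8 (pos 8,9,10,11,12,13,14,15,24,25,26,27,28,29,30,31): 1⊕0⊕0⊕0⊕0⊕0⊕0⊕0⊕0⊕1⊕1⊕1⊕0⊕1⊕1⊕0 = 0
s16 (pos 16,17,18,19,20,21,22,23,24,25,26,27,28,29,30,31): 0⊕1⊕1⊕1⊕0⊕1⊕0⊕0⊕0⊕1⊕1⊕1⊕0⊕1⊕1⊕0 = 1
Syndrome s16…s1 = 10000 → error at position 16.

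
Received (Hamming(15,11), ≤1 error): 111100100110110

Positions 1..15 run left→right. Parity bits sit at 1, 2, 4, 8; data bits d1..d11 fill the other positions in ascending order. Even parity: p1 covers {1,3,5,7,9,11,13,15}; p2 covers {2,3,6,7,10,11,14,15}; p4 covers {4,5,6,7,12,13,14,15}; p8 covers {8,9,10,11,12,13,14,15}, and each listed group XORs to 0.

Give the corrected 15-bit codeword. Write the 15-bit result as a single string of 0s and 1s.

s1 (pos 1,3,5,7,9,11,13,15): 1⊕1⊕0⊕1⊕0⊕1⊕1⊕0 = 1
s2 (pos 2,3,6,7,10,11,14,15): 1⊕1⊕0⊕1⊕1⊕1⊕1⊕0 = 0
s4 (pos 4,5,6,7,12,13,14,15): 1⊕0⊕0⊕1⊕0⊕1⊕1⊕0 = 0
s8 (pos 8,9,10,11,12,13,14,15): 0⊕0⊕1⊕1⊕0⊕1⊕1⊕0 = 0
Syndrome s8…s1 = 0001 → error at position 1.
Flip position 1: 111100100110110 → 011100100110110

011100100110110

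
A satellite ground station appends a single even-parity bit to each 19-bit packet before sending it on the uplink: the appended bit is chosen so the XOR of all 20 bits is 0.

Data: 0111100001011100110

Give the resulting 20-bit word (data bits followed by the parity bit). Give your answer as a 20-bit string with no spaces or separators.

XOR of the 19 data bits: 0⊕1⊕1⊕1⊕1⊕0⊕0⊕0⊕0⊕1⊕0⊕1⊕1⊕1⊕0⊕0⊕1⊕1⊕0 = 0
Parity bit = 0 (so all 20 bits XOR to 0).

01111000010111001100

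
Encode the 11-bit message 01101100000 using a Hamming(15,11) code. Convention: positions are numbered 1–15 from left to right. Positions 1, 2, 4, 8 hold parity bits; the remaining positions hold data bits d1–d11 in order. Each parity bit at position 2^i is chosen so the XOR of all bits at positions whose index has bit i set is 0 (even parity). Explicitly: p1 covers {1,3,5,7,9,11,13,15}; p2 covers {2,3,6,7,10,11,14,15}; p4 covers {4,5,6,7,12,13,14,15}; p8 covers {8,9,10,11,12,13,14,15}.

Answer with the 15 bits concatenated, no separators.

000011001100000

Place data at non-parity positions: p1 p2 0 p4 1 1 0 p8 1 1 0 0 0 0 0
p1 (pos 1,3,5,7,9,11,13,15): XOR of data positions = 0⊕1⊕0⊕1⊕0⊕0⊕0 = 0
p2 (pos 2,3,6,7,10,11,14,15): XOR of data positions = 0⊕1⊕0⊕1⊕0⊕0⊕0 = 0
p4 (pos 4,5,6,7,12,13,14,15): XOR of data positions = 1⊕1⊕0⊕0⊕0⊕0⊕0 = 0
p8 (pos 8,9,10,11,12,13,14,15): XOR of data positions = 1⊕1⊕0⊕0⊕0⊕0⊕0 = 0
Codeword: 000011001100000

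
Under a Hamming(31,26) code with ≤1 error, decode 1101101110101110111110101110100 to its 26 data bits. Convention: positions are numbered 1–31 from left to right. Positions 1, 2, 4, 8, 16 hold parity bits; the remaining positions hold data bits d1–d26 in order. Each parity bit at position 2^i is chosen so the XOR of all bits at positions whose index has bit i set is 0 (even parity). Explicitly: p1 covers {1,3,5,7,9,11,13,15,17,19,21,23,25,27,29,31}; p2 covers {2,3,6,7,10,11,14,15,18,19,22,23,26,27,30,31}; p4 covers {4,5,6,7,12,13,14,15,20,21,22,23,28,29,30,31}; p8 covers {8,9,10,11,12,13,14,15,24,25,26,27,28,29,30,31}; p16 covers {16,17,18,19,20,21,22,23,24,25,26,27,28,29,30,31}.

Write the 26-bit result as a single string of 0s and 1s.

s1 (pos 1,3,5,7,9,11,13,15,17,19,21,23,25,27,29,31): 1⊕0⊕1⊕1⊕1⊕1⊕1⊕1⊕1⊕1⊕1⊕1⊕1⊕1⊕1⊕0 = 0
s2 (pos 2,3,6,7,10,11,14,15,18,19,22,23,26,27,30,31): 1⊕0⊕0⊕1⊕0⊕1⊕1⊕1⊕1⊕1⊕0⊕1⊕1⊕1⊕0⊕0 = 0
s4 (pos 4,5,6,7,12,13,14,15,20,21,22,23,28,29,30,31): 1⊕1⊕0⊕1⊕0⊕1⊕1⊕1⊕1⊕1⊕0⊕1⊕0⊕1⊕0⊕0 = 0
s8 (pos 8,9,10,11,12,13,14,15,24,25,26,27,28,29,30,31): 1⊕1⊕0⊕1⊕0⊕1⊕1⊕1⊕0⊕1⊕1⊕1⊕0⊕1⊕0⊕0 = 0
s16 (pos 16,17,18,19,20,21,22,23,24,25,26,27,28,29,30,31): 0⊕1⊕1⊕1⊕1⊕1⊕0⊕1⊕0⊕1⊕1⊕1⊕0⊕1⊕0⊕0 = 0
Syndrome s16…s1 = 00000 → no error.
Read data bits from positions 3,5,6,7,9,10,11,12,13,14,15,17,18,19,20,21,22,23,24,25,26,27,28,29,30,31: 01011010111111110101110100

01011010111111110101110100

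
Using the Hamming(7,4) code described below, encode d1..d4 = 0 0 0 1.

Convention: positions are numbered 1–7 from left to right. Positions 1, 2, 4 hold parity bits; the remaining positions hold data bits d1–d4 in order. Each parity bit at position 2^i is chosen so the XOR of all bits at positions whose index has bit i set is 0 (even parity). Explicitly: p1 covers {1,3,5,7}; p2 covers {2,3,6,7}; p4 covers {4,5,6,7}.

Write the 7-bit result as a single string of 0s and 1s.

Place data at non-parity positions: p1 p2 0 p4 0 0 1
p1 (pos 1,3,5,7): XOR of data positions = 0⊕0⊕1 = 1
p2 (pos 2,3,6,7): XOR of data positions = 0⊕0⊕1 = 1
p4 (pos 4,5,6,7): XOR of data positions = 0⊕0⊕1 = 1
Codeword: 1101001

1101001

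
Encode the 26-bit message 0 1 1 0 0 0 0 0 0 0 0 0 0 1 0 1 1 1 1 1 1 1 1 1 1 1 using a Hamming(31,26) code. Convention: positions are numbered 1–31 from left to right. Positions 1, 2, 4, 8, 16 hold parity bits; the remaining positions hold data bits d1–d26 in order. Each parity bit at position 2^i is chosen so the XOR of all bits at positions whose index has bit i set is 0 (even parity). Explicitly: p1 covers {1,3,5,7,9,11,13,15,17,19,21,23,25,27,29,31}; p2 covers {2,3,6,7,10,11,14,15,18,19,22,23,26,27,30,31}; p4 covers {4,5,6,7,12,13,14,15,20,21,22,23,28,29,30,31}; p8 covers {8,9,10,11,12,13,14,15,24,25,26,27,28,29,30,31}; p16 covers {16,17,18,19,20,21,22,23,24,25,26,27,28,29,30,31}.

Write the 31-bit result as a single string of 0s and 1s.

0001110000000000001011111111111

Place data at non-parity positions: p1 p2 0 p4 1 1 0 p8 0 0 0 0 0 0 0 p16 0 0 1 0 1 1 1 1 1 1 1 1 1 1 1
p1 (pos 1,3,5,7,9,11,13,15,17,19,21,23,25,27,29,31): XOR of data positions = 0⊕1⊕0⊕0⊕0⊕0⊕0⊕0⊕1⊕1⊕1⊕1⊕1⊕1⊕1 = 0
p2 (pos 2,3,6,7,10,11,14,15,18,19,22,23,26,27,30,31): XOR of data positions = 0⊕1⊕0⊕0⊕0⊕0⊕0⊕0⊕1⊕1⊕1⊕1⊕1⊕1⊕1 = 0
p4 (pos 4,5,6,7,12,13,14,15,20,21,22,23,28,29,30,31): XOR of data positions = 1⊕1⊕0⊕0⊕0⊕0⊕0⊕0⊕1⊕1⊕1⊕1⊕1⊕1⊕1 = 1
p8 (pos 8,9,10,11,12,13,14,15,24,25,26,27,28,29,30,31): XOR of data positions = 0⊕0⊕0⊕0⊕0⊕0⊕0⊕1⊕1⊕1⊕1⊕1⊕1⊕1⊕1 = 0
p16 (pos 16,17,18,19,20,21,22,23,24,25,26,27,28,29,30,31): XOR of data positions = 0⊕0⊕1⊕0⊕1⊕1⊕1⊕1⊕1⊕1⊕1⊕1⊕1⊕1⊕1 = 0
Codeword: 0001110000000000001011111111111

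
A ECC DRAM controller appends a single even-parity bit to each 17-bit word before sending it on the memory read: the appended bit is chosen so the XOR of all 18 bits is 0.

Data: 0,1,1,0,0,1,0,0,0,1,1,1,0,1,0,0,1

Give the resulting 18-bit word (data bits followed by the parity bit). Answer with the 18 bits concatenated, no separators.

011001000111010010

XOR of the 17 data bits: 0⊕1⊕1⊕0⊕0⊕1⊕0⊕0⊕0⊕1⊕1⊕1⊕0⊕1⊕0⊕0⊕1 = 0
Parity bit = 0 (so all 18 bits XOR to 0).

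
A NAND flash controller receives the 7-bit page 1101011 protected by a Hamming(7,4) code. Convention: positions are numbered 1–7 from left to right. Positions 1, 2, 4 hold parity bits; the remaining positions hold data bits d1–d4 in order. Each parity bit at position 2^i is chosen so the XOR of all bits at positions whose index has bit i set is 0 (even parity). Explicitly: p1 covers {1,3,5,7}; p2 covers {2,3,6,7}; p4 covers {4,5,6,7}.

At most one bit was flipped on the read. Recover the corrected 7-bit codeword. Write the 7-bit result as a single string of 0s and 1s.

1101001

s1 (pos 1,3,5,7): 1⊕0⊕0⊕1 = 0
s2 (pos 2,3,6,7): 1⊕0⊕1⊕1 = 1
s4 (pos 4,5,6,7): 1⊕0⊕1⊕1 = 1
Syndrome s4…s1 = 110 → error at position 6.
Flip position 6: 1101011 → 1101001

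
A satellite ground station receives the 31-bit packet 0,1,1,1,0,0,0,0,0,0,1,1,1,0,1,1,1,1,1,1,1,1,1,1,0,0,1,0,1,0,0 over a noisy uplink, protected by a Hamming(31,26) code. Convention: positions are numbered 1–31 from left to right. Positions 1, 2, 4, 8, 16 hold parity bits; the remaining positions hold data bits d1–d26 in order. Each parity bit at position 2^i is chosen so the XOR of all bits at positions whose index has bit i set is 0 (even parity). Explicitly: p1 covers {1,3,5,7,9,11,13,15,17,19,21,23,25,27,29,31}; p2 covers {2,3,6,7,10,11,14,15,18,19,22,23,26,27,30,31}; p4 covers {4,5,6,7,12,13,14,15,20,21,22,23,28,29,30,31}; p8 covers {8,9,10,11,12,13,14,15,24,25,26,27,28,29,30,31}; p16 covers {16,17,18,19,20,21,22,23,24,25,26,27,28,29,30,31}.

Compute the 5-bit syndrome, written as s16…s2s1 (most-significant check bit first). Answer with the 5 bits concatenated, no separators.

s1 (pos 1,3,5,7,9,11,13,15,17,19,21,23,25,27,29,31): 0⊕1⊕0⊕0⊕0⊕1⊕1⊕1⊕1⊕1⊕1⊕1⊕0⊕1⊕1⊕0 = 0
s2 (pos 2,3,6,7,10,11,14,15,18,19,22,23,26,27,30,31): 1⊕1⊕0⊕0⊕0⊕1⊕0⊕1⊕1⊕1⊕1⊕1⊕0⊕1⊕0⊕0 = 1
s4 (pos 4,5,6,7,12,13,14,15,20,21,22,23,28,29,30,31): 1⊕0⊕0⊕0⊕1⊕1⊕0⊕1⊕1⊕1⊕1⊕1⊕0⊕1⊕0⊕0 = 1
s8 (pos 8,9,10,11,12,13,14,15,24,25,26,27,28,29,30,31): 0⊕0⊕0⊕1⊕1⊕1⊕0⊕1⊕1⊕0⊕0⊕1⊕0⊕1⊕0⊕0 = 1
s16 (pos 16,17,18,19,20,21,22,23,24,25,26,27,28,29,30,31): 1⊕1⊕1⊕1⊕1⊕1⊕1⊕1⊕1⊕0⊕0⊕1⊕0⊕1⊕0⊕0 = 1
Syndrome s16…s1 = 11110 → error at position 30.

11110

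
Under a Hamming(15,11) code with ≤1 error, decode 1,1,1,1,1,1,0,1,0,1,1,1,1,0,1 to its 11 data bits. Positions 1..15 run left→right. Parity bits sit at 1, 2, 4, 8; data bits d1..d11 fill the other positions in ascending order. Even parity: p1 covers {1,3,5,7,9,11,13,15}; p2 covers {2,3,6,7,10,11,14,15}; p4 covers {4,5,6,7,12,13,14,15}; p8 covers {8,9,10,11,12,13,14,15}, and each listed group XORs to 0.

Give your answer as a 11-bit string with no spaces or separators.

11100111101

s1 (pos 1,3,5,7,9,11,13,15): 1⊕1⊕1⊕0⊕0⊕1⊕1⊕1 = 0
s2 (pos 2,3,6,7,10,11,14,15): 1⊕1⊕1⊕0⊕1⊕1⊕0⊕1 = 0
s4 (pos 4,5,6,7,12,13,14,15): 1⊕1⊕1⊕0⊕1⊕1⊕0⊕1 = 0
s8 (pos 8,9,10,11,12,13,14,15): 1⊕0⊕1⊕1⊕1⊕1⊕0⊕1 = 0
Syndrome s8…s1 = 0000 → no error.
Read data bits from positions 3,5,6,7,9,10,11,12,13,14,15: 11100111101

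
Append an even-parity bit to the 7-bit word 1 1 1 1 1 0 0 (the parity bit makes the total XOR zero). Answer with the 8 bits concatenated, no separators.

XOR of the 7 data bits: 1⊕1⊕1⊕1⊕1⊕0⊕0 = 1
Parity bit = 1 (so all 8 bits XOR to 0).

11111001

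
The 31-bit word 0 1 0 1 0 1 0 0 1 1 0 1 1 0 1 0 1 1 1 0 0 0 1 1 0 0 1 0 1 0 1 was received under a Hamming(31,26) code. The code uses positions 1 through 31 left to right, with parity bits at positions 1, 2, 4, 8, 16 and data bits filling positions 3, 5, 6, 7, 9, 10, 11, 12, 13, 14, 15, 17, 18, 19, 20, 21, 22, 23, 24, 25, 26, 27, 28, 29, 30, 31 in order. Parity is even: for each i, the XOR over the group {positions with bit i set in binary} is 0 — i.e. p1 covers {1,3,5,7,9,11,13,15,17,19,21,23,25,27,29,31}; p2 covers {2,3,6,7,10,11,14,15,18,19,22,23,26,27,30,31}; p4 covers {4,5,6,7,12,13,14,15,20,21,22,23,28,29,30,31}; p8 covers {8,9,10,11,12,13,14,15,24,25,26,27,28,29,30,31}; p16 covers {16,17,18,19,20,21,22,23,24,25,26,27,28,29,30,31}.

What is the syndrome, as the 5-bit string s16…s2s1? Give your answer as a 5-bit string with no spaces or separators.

s1 (pos 1,3,5,7,9,11,13,15,17,19,21,23,25,27,29,31): 0⊕0⊕0⊕0⊕1⊕0⊕1⊕1⊕1⊕1⊕0⊕1⊕0⊕1⊕1⊕1 = 1
s2 (pos 2,3,6,7,10,11,14,15,18,19,22,23,26,27,30,31): 1⊕0⊕1⊕0⊕1⊕0⊕0⊕1⊕1⊕1⊕0⊕1⊕0⊕1⊕0⊕1 = 1
s4 (pos 4,5,6,7,12,13,14,15,20,21,22,23,28,29,30,31): 1⊕0⊕1⊕0⊕1⊕1⊕0⊕1⊕0⊕0⊕0⊕1⊕0⊕1⊕0⊕1 = 0
s8 (pos 8,9,10,11,12,13,14,15,24,25,26,27,28,29,30,31): 0⊕1⊕1⊕0⊕1⊕1⊕0⊕1⊕1⊕0⊕0⊕1⊕0⊕1⊕0⊕1 = 1
s16 (pos 16,17,18,19,20,21,22,23,24,25,26,27,28,29,30,31): 0⊕1⊕1⊕1⊕0⊕0⊕0⊕1⊕1⊕0⊕0⊕1⊕0⊕1⊕0⊕1 = 0
Syndrome s16…s1 = 01011 → error at position 11.

01011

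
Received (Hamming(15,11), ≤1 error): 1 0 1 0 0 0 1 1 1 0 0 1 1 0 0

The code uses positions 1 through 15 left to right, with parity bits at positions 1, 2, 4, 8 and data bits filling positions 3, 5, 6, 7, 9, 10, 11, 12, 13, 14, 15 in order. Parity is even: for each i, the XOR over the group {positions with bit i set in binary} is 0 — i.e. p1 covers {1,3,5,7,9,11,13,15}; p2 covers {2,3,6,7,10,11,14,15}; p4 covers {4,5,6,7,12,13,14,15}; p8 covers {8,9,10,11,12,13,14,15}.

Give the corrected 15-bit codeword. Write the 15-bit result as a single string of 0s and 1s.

s1 (pos 1,3,5,7,9,11,13,15): 1⊕1⊕0⊕1⊕1⊕0⊕1⊕0 = 1
s2 (pos 2,3,6,7,10,11,14,15): 0⊕1⊕0⊕1⊕0⊕0⊕0⊕0 = 0
s4 (pos 4,5,6,7,12,13,14,15): 0⊕0⊕0⊕1⊕1⊕1⊕0⊕0 = 1
s8 (pos 8,9,10,11,12,13,14,15): 1⊕1⊕0⊕0⊕1⊕1⊕0⊕0 = 0
Syndrome s8…s1 = 0101 → error at position 5.
Flip position 5: 101000111001100 → 101010111001100

101010111001100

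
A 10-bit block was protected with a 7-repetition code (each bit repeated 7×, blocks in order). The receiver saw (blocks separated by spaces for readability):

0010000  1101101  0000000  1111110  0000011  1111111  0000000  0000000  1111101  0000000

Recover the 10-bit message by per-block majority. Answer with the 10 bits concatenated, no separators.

0101010010

Block 1 (0010000): 1 one → 0
Block 2 (1101101): 5 ones → 1
Block 3 (0000000): 0 ones → 0
Block 4 (1111110): 6 ones → 1
Block 5 (0000011): 2 ones → 0
Block 6 (1111111): 7 ones → 1
Block 7 (0000000): 0 ones → 0
Block 8 (0000000): 0 ones → 0
Block 9 (1111101): 6 ones → 1
Block 10 (0000000): 0 ones → 0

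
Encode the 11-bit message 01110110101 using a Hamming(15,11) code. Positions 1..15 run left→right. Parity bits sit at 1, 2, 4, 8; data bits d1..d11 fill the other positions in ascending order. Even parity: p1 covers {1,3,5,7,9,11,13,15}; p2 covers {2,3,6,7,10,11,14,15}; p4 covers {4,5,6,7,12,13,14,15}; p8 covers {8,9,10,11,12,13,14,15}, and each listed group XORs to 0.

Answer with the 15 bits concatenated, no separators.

110111100110101

Place data at non-parity positions: p1 p2 0 p4 1 1 1 p8 0 1 1 0 1 0 1
p1 (pos 1,3,5,7,9,11,13,15): XOR of data positions = 0⊕1⊕1⊕0⊕1⊕1⊕1 = 1
p2 (pos 2,3,6,7,10,11,14,15): XOR of data positions = 0⊕1⊕1⊕1⊕1⊕0⊕1 = 1
p4 (pos 4,5,6,7,12,13,14,15): XOR of data positions = 1⊕1⊕1⊕0⊕1⊕0⊕1 = 1
p8 (pos 8,9,10,11,12,13,14,15): XOR of data positions = 0⊕1⊕1⊕0⊕1⊕0⊕1 = 0
Codeword: 110111100110101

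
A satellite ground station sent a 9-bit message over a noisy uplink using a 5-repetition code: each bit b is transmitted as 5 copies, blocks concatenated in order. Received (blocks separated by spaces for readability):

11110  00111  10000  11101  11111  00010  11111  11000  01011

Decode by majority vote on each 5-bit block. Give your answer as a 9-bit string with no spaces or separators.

Block 1 (11110): 4 ones → 1
Block 2 (00111): 3 ones → 1
Block 3 (10000): 1 one → 0
Block 4 (11101): 4 ones → 1
Block 5 (11111): 5 ones → 1
Block 6 (00010): 1 one → 0
Block 7 (11111): 5 ones → 1
Block 8 (11000): 2 ones → 0
Block 9 (01011): 3 ones → 1

110110101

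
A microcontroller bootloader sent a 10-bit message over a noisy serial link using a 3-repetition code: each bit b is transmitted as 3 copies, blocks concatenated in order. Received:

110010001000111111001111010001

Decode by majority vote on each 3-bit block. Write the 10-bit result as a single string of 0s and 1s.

Block 1 (110): 2 ones → 1
Block 2 (010): 1 one → 0
Block 3 (001): 1 one → 0
Block 4 (000): 0 ones → 0
Block 5 (111): 3 ones → 1
Block 6 (111): 3 ones → 1
Block 7 (001): 1 one → 0
Block 8 (111): 3 ones → 1
Block 9 (010): 1 one → 0
Block 10 (001): 1 one → 0

1000110100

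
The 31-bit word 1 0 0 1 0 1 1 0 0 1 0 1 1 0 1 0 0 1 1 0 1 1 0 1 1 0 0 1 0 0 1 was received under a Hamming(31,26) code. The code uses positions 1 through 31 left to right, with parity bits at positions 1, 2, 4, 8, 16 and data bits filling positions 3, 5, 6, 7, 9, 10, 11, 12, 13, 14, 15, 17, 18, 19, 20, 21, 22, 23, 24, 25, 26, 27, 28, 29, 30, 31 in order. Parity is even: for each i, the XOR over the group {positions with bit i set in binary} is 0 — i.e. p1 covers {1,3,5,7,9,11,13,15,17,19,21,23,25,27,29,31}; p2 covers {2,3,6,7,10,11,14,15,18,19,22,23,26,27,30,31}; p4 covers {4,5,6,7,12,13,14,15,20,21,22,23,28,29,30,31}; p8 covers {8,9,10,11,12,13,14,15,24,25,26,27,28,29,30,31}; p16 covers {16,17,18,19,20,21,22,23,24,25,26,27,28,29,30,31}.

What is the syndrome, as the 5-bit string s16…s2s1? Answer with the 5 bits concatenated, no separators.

00000

s1 (pos 1,3,5,7,9,11,13,15,17,19,21,23,25,27,29,31): 1⊕0⊕0⊕1⊕0⊕0⊕1⊕1⊕0⊕1⊕1⊕0⊕1⊕0⊕0⊕1 = 0
s2 (pos 2,3,6,7,10,11,14,15,18,19,22,23,26,27,30,31): 0⊕0⊕1⊕1⊕1⊕0⊕0⊕1⊕1⊕1⊕1⊕0⊕0⊕0⊕0⊕1 = 0
s4 (pos 4,5,6,7,12,13,14,15,20,21,22,23,28,29,30,31): 1⊕0⊕1⊕1⊕1⊕1⊕0⊕1⊕0⊕1⊕1⊕0⊕1⊕0⊕0⊕1 = 0
s8 (pos 8,9,10,11,12,13,14,15,24,25,26,27,28,29,30,31): 0⊕0⊕1⊕0⊕1⊕1⊕0⊕1⊕1⊕1⊕0⊕0⊕1⊕0⊕0⊕1 = 0
s16 (pos 16,17,18,19,20,21,22,23,24,25,26,27,28,29,30,31): 0⊕0⊕1⊕1⊕0⊕1⊕1⊕0⊕1⊕1⊕0⊕0⊕1⊕0⊕0⊕1 = 0
Syndrome s16…s1 = 00000 → no error.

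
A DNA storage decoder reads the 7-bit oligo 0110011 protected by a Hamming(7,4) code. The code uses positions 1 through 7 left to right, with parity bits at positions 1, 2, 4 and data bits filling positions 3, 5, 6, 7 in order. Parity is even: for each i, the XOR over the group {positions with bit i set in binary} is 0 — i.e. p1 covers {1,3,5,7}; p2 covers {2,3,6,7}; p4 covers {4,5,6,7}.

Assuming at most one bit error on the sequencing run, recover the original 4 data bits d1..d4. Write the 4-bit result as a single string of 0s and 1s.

s1 (pos 1,3,5,7): 0⊕1⊕0⊕1 = 0
s2 (pos 2,3,6,7): 1⊕1⊕1⊕1 = 0
s4 (pos 4,5,6,7): 0⊕0⊕1⊕1 = 0
Syndrome s4…s1 = 000 → no error.
Read data bits from positions 3,5,6,7: 1011

1011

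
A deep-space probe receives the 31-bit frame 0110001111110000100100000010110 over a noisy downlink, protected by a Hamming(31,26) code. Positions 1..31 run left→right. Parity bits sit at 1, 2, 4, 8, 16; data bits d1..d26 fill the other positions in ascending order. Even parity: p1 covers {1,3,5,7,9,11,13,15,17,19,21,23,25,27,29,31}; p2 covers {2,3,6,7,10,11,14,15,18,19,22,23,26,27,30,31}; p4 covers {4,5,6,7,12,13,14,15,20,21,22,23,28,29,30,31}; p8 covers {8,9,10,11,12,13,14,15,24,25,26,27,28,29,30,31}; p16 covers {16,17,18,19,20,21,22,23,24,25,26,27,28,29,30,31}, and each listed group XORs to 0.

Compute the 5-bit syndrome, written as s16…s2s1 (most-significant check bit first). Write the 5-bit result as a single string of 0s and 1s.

s1 (pos 1,3,5,7,9,11,13,15,17,19,21,23,25,27,29,31): 0⊕1⊕0⊕1⊕1⊕1⊕0⊕0⊕1⊕0⊕0⊕0⊕0⊕1⊕1⊕0 = 1
s2 (pos 2,3,6,7,10,11,14,15,18,19,22,23,26,27,30,31): 1⊕1⊕0⊕1⊕1⊕1⊕0⊕0⊕0⊕0⊕0⊕0⊕0⊕1⊕1⊕0 = 1
s4 (pos 4,5,6,7,12,13,14,15,20,21,22,23,28,29,30,31): 0⊕0⊕0⊕1⊕1⊕0⊕0⊕0⊕1⊕0⊕0⊕0⊕0⊕1⊕1⊕0 = 1
s8 (pos 8,9,10,11,12,13,14,15,24,25,26,27,28,29,30,31): 1⊕1⊕1⊕1⊕1⊕0⊕0⊕0⊕0⊕0⊕0⊕1⊕0⊕1⊕1⊕0 = 0
s16 (pos 16,17,18,19,20,21,22,23,24,25,26,27,28,29,30,31): 0⊕1⊕0⊕0⊕1⊕0⊕0⊕0⊕0⊕0⊕0⊕1⊕0⊕1⊕1⊕0 = 1
Syndrome s16…s1 = 10111 → error at position 23.

10111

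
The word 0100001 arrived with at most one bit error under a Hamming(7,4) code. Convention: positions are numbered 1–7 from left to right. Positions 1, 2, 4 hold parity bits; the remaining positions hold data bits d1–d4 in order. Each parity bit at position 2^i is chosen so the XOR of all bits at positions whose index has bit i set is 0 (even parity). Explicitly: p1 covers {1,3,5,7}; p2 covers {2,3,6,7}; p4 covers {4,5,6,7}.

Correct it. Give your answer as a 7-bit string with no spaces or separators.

0100101

s1 (pos 1,3,5,7): 0⊕0⊕0⊕1 = 1
s2 (pos 2,3,6,7): 1⊕0⊕0⊕1 = 0
s4 (pos 4,5,6,7): 0⊕0⊕0⊕1 = 1
Syndrome s4…s1 = 101 → error at position 5.
Flip position 5: 0100001 → 0100101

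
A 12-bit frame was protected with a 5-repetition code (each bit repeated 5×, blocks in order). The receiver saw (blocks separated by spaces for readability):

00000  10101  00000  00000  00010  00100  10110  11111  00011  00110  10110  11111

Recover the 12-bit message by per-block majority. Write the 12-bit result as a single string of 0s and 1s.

010000110011

Block 1 (00000): 0 ones → 0
Block 2 (10101): 3 ones → 1
Block 3 (00000): 0 ones → 0
Block 4 (00000): 0 ones → 0
Block 5 (00010): 1 one → 0
Block 6 (00100): 1 one → 0
Block 7 (10110): 3 ones → 1
Block 8 (11111): 5 ones → 1
Block 9 (00011): 2 ones → 0
Block 10 (00110): 2 ones → 0
Block 11 (10110): 3 ones → 1
Block 12 (11111): 5 ones → 1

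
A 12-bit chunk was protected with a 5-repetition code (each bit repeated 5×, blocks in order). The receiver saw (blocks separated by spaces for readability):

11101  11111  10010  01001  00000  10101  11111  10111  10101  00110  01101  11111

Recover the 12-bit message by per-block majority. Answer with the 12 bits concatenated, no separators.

Block 1 (11101): 4 ones → 1
Block 2 (11111): 5 ones → 1
Block 3 (10010): 2 ones → 0
Block 4 (01001): 2 ones → 0
Block 5 (00000): 0 ones → 0
Block 6 (10101): 3 ones → 1
Block 7 (11111): 5 ones → 1
Block 8 (10111): 4 ones → 1
Block 9 (10101): 3 ones → 1
Block 10 (00110): 2 ones → 0
Block 11 (01101): 3 ones → 1
Block 12 (11111): 5 ones → 1

110001111011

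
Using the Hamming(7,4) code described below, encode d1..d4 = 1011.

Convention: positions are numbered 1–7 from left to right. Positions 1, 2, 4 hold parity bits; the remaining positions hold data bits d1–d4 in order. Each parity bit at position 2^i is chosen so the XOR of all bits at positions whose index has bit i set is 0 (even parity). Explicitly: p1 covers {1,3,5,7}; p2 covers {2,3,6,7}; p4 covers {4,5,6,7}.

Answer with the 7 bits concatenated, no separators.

Place data at non-parity positions: p1 p2 1 p4 0 1 1
p1 (pos 1,3,5,7): XOR of data positions = 1⊕0⊕1 = 0
p2 (pos 2,3,6,7): XOR of data positions = 1⊕1⊕1 = 1
p4 (pos 4,5,6,7): XOR of data positions = 0⊕1⊕1 = 0
Codeword: 0110011

0110011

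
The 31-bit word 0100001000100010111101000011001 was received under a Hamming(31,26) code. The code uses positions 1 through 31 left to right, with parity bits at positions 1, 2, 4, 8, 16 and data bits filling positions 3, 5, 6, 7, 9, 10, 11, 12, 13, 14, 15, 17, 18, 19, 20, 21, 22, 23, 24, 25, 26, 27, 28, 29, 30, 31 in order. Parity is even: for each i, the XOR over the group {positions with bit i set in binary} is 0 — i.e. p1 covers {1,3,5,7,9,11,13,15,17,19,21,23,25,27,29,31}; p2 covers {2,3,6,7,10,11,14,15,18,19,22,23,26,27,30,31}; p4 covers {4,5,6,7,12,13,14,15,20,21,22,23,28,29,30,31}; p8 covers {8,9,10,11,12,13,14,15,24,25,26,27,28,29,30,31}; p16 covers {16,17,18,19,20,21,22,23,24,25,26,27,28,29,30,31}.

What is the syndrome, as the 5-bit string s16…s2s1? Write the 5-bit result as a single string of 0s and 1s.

01011

s1 (pos 1,3,5,7,9,11,13,15,17,19,21,23,25,27,29,31): 0⊕0⊕0⊕1⊕0⊕1⊕0⊕1⊕1⊕1⊕0⊕0⊕0⊕1⊕0⊕1 = 1
s2 (pos 2,3,6,7,10,11,14,15,18,19,22,23,26,27,30,31): 1⊕0⊕0⊕1⊕0⊕1⊕0⊕1⊕1⊕1⊕1⊕0⊕0⊕1⊕0⊕1 = 1
s4 (pos 4,5,6,7,12,13,14,15,20,21,22,23,28,29,30,31): 0⊕0⊕0⊕1⊕0⊕0⊕0⊕1⊕1⊕0⊕1⊕0⊕1⊕0⊕0⊕1 = 0
s8 (pos 8,9,10,11,12,13,14,15,24,25,26,27,28,29,30,31): 0⊕0⊕0⊕1⊕0⊕0⊕0⊕1⊕0⊕0⊕0⊕1⊕1⊕0⊕0⊕1 = 1
s16 (pos 16,17,18,19,20,21,22,23,24,25,26,27,28,29,30,31): 0⊕1⊕1⊕1⊕1⊕0⊕1⊕0⊕0⊕0⊕0⊕1⊕1⊕0⊕0⊕1 = 0
Syndrome s16…s1 = 01011 → error at position 11.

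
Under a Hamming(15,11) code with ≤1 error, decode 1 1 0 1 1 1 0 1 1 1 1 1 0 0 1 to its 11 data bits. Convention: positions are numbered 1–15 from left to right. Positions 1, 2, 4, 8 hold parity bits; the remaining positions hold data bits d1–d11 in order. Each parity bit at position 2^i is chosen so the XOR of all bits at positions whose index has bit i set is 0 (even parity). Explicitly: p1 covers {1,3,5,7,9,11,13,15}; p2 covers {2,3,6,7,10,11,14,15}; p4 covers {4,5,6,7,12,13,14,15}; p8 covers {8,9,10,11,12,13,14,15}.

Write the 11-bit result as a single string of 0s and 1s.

01111111001

s1 (pos 1,3,5,7,9,11,13,15): 1⊕0⊕1⊕0⊕1⊕1⊕0⊕1 = 1
s2 (pos 2,3,6,7,10,11,14,15): 1⊕0⊕1⊕0⊕1⊕1⊕0⊕1 = 1
s4 (pos 4,5,6,7,12,13,14,15): 1⊕1⊕1⊕0⊕1⊕0⊕0⊕1 = 1
s8 (pos 8,9,10,11,12,13,14,15): 1⊕1⊕1⊕1⊕1⊕0⊕0⊕1 = 0
Syndrome s8…s1 = 0111 → error at position 7.
Flip position 7: 110111011111001 → 110111111111001
Read data bits from positions 3,5,6,7,9,10,11,12,13,14,15: 01111111001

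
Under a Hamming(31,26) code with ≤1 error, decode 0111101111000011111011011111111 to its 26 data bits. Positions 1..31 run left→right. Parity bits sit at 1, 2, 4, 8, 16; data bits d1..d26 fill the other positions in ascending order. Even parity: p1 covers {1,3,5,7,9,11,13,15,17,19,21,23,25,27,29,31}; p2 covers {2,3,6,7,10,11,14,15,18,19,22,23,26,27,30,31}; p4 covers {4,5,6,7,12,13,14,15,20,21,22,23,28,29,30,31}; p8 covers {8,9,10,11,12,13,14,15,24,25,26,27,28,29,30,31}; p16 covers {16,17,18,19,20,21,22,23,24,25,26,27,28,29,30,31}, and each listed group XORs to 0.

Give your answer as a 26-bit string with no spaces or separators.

s1 (pos 1,3,5,7,9,11,13,15,17,19,21,23,25,27,29,31): 0⊕1⊕1⊕1⊕1⊕0⊕0⊕1⊕1⊕1⊕1⊕0⊕1⊕1⊕1⊕1 = 0
s2 (pos 2,3,6,7,10,11,14,15,18,19,22,23,26,27,30,31): 1⊕1⊕0⊕1⊕1⊕0⊕0⊕1⊕1⊕1⊕1⊕0⊕1⊕1⊕1⊕1 = 0
s4 (pos 4,5,6,7,12,13,14,15,20,21,22,23,28,29,30,31): 1⊕1⊕0⊕1⊕0⊕0⊕0⊕1⊕0⊕1⊕1⊕0⊕1⊕1⊕1⊕1 = 0
s8 (pos 8,9,10,11,12,13,14,15,24,25,26,27,28,29,30,31): 1⊕1⊕1⊕0⊕0⊕0⊕0⊕1⊕1⊕1⊕1⊕1⊕1⊕1⊕1⊕1 = 0
s16 (pos 16,17,18,19,20,21,22,23,24,25,26,27,28,29,30,31): 1⊕1⊕1⊕1⊕0⊕1⊕1⊕0⊕1⊕1⊕1⊕1⊕1⊕1⊕1⊕1 = 0
Syndrome s16…s1 = 00000 → no error.
Read data bits from positions 3,5,6,7,9,10,11,12,13,14,15,17,18,19,20,21,22,23,24,25,26,27,28,29,30,31: 11011100001111011011111111

11011100001111011011111111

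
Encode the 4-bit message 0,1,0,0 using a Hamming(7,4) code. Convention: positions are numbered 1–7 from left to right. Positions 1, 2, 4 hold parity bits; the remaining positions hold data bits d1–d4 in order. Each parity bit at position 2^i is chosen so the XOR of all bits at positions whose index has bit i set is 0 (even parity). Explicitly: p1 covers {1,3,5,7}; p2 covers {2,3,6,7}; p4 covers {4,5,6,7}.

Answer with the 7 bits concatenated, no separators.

1001100

Place data at non-parity positions: p1 p2 0 p4 1 0 0
p1 (pos 1,3,5,7): XOR of data positions = 0⊕1⊕0 = 1
p2 (pos 2,3,6,7): XOR of data positions = 0⊕0⊕0 = 0
p4 (pos 4,5,6,7): XOR of data positions = 1⊕0⊕0 = 1
Codeword: 1001100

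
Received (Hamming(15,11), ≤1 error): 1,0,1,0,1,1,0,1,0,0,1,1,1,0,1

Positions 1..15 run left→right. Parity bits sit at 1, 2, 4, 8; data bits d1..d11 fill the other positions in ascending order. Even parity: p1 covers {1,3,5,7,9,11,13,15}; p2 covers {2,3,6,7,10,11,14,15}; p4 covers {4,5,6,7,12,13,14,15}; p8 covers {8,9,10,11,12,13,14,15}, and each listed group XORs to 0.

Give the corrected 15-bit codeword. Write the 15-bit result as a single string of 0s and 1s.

101011010010101

s1 (pos 1,3,5,7,9,11,13,15): 1⊕1⊕1⊕0⊕0⊕1⊕1⊕1 = 0
s2 (pos 2,3,6,7,10,11,14,15): 0⊕1⊕1⊕0⊕0⊕1⊕0⊕1 = 0
s4 (pos 4,5,6,7,12,13,14,15): 0⊕1⊕1⊕0⊕1⊕1⊕0⊕1 = 1
s8 (pos 8,9,10,11,12,13,14,15): 1⊕0⊕0⊕1⊕1⊕1⊕0⊕1 = 1
Syndrome s8…s1 = 1100 → error at position 12.
Flip position 12: 101011010011101 → 101011010010101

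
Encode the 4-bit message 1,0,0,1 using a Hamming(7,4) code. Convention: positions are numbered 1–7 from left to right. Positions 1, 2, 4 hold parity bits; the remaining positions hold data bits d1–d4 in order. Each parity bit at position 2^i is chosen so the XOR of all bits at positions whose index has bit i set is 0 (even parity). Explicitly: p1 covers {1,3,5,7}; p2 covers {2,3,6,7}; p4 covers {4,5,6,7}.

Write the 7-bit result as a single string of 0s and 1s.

0011001

Place data at non-parity positions: p1 p2 1 p4 0 0 1
p1 (pos 1,3,5,7): XOR of data positions = 1⊕0⊕1 = 0
p2 (pos 2,3,6,7): XOR of data positions = 1⊕0⊕1 = 0
p4 (pos 4,5,6,7): XOR of data positions = 0⊕0⊕1 = 1
Codeword: 0011001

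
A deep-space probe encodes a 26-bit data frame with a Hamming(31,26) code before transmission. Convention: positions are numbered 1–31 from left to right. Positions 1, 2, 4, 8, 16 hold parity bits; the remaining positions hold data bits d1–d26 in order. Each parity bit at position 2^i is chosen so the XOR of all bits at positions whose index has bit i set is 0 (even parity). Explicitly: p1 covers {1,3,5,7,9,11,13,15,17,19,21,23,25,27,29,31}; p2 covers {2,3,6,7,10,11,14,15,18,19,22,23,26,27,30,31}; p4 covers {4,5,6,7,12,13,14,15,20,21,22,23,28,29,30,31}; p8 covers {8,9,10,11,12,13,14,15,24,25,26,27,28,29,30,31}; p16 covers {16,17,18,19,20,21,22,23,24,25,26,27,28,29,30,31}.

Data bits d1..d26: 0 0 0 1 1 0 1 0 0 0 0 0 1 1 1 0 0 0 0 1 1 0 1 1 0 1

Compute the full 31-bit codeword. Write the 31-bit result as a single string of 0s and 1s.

Place data at non-parity positions: p1 p2 0 p4 0 0 1 p8 1 0 1 0 0 0 0 p16 0 1 1 1 0 0 0 0 1 1 0 1 1 0 1
p1 (pos 1,3,5,7,9,11,13,15,17,19,21,23,25,27,29,31): XOR of data positions = 0⊕0⊕1⊕1⊕1⊕0⊕0⊕0⊕1⊕0⊕0⊕1⊕0⊕1⊕1 = 1
p2 (pos 2,3,6,7,10,11,14,15,18,19,22,23,26,27,30,31): XOR of data positions = 0⊕0⊕1⊕0⊕1⊕0⊕0⊕1⊕1⊕0⊕0⊕1⊕0⊕0⊕1 = 0
p4 (pos 4,5,6,7,12,13,14,15,20,21,22,23,28,29,30,31): XOR of data positions = 0⊕0⊕1⊕0⊕0⊕0⊕0⊕1⊕0⊕0⊕0⊕1⊕1⊕0⊕1 = 1
p8 (pos 8,9,10,11,12,13,14,15,24,25,26,27,28,29,30,31): XOR of data positions = 1⊕0⊕1⊕0⊕0⊕0⊕0⊕0⊕1⊕1⊕0⊕1⊕1⊕0⊕1 = 1
p16 (pos 16,17,18,19,20,21,22,23,24,25,26,27,28,29,30,31): XOR of data positions = 0⊕1⊕1⊕1⊕0⊕0⊕0⊕0⊕1⊕1⊕0⊕1⊕1⊕0⊕1 = 0
Codeword: 1001001110100000011100001101101

1001001110100000011100001101101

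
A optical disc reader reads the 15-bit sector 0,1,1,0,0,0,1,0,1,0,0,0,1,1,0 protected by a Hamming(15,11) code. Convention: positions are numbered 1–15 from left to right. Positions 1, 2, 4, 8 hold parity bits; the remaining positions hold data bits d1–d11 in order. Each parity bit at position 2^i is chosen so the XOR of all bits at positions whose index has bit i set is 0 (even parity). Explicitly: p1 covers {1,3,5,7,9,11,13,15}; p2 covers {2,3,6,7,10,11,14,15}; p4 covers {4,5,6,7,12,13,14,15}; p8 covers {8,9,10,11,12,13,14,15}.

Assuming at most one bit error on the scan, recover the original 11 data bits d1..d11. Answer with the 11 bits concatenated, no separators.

s1 (pos 1,3,5,7,9,11,13,15): 0⊕1⊕0⊕1⊕1⊕0⊕1⊕0 = 0
s2 (pos 2,3,6,7,10,11,14,15): 1⊕1⊕0⊕1⊕0⊕0⊕1⊕0 = 0
s4 (pos 4,5,6,7,12,13,14,15): 0⊕0⊕0⊕1⊕0⊕1⊕1⊕0 = 1
s8 (pos 8,9,10,11,12,13,14,15): 0⊕1⊕0⊕0⊕0⊕1⊕1⊕0 = 1
Syndrome s8…s1 = 1100 → error at position 12.
Flip position 12: 011000101000110 → 011000101001110
Read data bits from positions 3,5,6,7,9,10,11,12,13,14,15: 10011001110

10011001110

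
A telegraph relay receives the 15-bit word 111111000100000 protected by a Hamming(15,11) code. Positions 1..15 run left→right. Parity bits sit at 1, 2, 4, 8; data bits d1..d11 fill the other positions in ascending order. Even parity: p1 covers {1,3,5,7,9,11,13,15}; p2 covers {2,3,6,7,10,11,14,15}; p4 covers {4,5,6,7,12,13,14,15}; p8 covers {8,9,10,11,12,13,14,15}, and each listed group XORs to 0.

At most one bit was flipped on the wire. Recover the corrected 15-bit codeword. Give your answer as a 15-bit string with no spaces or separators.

s1 (pos 1,3,5,7,9,11,13,15): 1⊕1⊕1⊕0⊕0⊕0⊕0⊕0 = 1
s2 (pos 2,3,6,7,10,11,14,15): 1⊕1⊕1⊕0⊕1⊕0⊕0⊕0 = 0
s4 (pos 4,5,6,7,12,13,14,15): 1⊕1⊕1⊕0⊕0⊕0⊕0⊕0 = 1
s8 (pos 8,9,10,11,12,13,14,15): 0⊕0⊕1⊕0⊕0⊕0⊕0⊕0 = 1
Syndrome s8…s1 = 1101 → error at position 13.
Flip position 13: 111111000100000 → 111111000100100

111111000100100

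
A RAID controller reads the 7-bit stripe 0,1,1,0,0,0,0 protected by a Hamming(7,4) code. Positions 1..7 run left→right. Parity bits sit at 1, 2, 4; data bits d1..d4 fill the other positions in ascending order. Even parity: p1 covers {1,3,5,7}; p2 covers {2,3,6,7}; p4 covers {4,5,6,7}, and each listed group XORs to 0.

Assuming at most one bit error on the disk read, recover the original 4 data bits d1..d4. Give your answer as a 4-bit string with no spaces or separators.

1000

s1 (pos 1,3,5,7): 0⊕1⊕0⊕0 = 1
s2 (pos 2,3,6,7): 1⊕1⊕0⊕0 = 0
s4 (pos 4,5,6,7): 0⊕0⊕0⊕0 = 0
Syndrome s4…s1 = 001 → error at position 1.
Flip position 1: 0110000 → 1110000
Read data bits from positions 3,5,6,7: 1000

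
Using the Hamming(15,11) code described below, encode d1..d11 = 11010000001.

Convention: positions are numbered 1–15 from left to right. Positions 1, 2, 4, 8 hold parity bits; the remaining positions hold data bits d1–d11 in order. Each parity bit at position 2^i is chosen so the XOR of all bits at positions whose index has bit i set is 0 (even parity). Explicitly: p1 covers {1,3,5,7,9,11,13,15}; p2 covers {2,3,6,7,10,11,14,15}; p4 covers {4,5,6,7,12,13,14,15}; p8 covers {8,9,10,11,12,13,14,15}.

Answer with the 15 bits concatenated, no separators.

Place data at non-parity positions: p1 p2 1 p4 1 0 1 p8 0 0 0 0 0 0 1
p1 (pos 1,3,5,7,9,11,13,15): XOR of data positions = 1⊕1⊕1⊕0⊕0⊕0⊕1 = 0
p2 (pos 2,3,6,7,10,11,14,15): XOR of data positions = 1⊕0⊕1⊕0⊕0⊕0⊕1 = 1
p4 (pos 4,5,6,7,12,13,14,15): XOR of data positions = 1⊕0⊕1⊕0⊕0⊕0⊕1 = 1
p8 (pos 8,9,10,11,12,13,14,15): XOR of data positions = 0⊕0⊕0⊕0⊕0⊕0⊕1 = 1
Codeword: 011110110000001

011110110000001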